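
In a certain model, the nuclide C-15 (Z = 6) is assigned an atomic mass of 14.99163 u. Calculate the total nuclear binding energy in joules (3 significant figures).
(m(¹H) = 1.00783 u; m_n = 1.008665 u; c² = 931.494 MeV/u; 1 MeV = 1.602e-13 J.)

Mass of separated nucleons = 6(1.00783) + 9(1.008665) = 6.04698 + 9.077985 = 15.124965 u
Mass defect Δm = 15.124965 − 14.99163 = 0.133335 u
Binding energy = Δm·c² = 0.133335 × 931.494 MeV/u = 124.201 MeV
In joules: 124.201 MeV × 1.602e-13 J/MeV = 1.9897e-11 J

1.99e-11 J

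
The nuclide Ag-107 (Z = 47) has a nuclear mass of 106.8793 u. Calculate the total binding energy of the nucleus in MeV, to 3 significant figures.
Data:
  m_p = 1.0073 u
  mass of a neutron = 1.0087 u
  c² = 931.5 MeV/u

The nucleus contains 47 protons and 107 − 47 = 60 neutrons.
Σm = 47·m_p + 60·m_n = 47.3431 + 60.5220 = 107.8651 u
Mass defect Δm = 107.8651 − 106.8793 = 0.9858 u
E_B = 0.9858 × 931.5 = 918.273 MeV

918 MeV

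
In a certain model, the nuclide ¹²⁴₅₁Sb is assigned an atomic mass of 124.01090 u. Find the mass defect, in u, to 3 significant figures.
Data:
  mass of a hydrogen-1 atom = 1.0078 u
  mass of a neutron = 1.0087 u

Σm = 51·m(¹H) + 73·m_n = 51.3978 + 73.6351 = 125.0329 u
Δm = 125.0329 − 124.01090 = 1.02200 u

1.02 u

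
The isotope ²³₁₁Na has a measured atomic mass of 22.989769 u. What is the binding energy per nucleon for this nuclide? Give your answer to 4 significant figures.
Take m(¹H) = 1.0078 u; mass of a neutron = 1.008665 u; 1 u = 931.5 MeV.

8.100 MeV/nucleon

The nucleus contains 11 protons and 23 − 11 = 12 neutrons.
Σm = 11·m(¹H) + 12·m_n = 11.0858 + 12.103980 = 23.189780 u
The mass defect is 23.189780 − 22.989769 = 0.200011 u.
Binding energy = Δm·c² = 0.200011 × 931.5 MeV/u = 186.310 MeV
BE/A = 186.310 MeV / 23 = 8.100 MeV/nucleon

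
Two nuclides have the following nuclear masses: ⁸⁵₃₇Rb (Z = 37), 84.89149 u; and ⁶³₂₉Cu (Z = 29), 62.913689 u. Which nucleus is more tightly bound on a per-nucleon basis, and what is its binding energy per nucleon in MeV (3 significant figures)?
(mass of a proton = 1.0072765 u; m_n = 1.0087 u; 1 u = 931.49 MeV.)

⁸⁵₃₇Rb: Σm = 37(1.0072765) + 48(1.0087) = 85.6868305 u; Δm = 0.7953405 u; E_B = 740.85 MeV; E_B/A = 8.716 MeV
⁶³₂₉Cu: Σm = 29(1.0072765) + 34(1.0087) = 63.5068185 u; Δm = 0.5931295 u; E_B = 552.49 MeV; E_B/A = 8.770 MeV
⁶³₂₉Cu has the higher binding energy per nucleon, so it is the more tightly bound nucleus.

⁶³₂₉Cu; 8.77 MeV/nucleon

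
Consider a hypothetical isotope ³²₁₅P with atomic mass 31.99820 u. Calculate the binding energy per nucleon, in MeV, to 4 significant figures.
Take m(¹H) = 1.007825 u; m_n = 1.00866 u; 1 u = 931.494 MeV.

Z = 15, so N = A − Z = 32 − 15 = 17.
Σm = 15·m(¹H) + 17·m_n = 15.117375 + 17.14722 = 32.264595 u
The mass defect is 32.264595 − 31.99820 = 0.266395 u.
Converting to energy: 0.266395 u × 931.494 MeV/u = 248.145 MeV
BE/A = 248.145 MeV / 32 = 7.755 MeV/nucleon

7.755 MeV/nucleon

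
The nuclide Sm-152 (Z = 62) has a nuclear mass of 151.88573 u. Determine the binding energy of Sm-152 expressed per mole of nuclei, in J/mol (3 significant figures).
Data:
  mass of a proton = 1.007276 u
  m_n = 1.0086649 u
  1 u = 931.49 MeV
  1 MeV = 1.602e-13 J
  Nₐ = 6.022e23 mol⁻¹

1.21e+14 J/mol

Total constituent mass: 62 × 1.007276 + 90 × 1.0086649 = 153.2309530 u
Mass defect Δm = 153.2309530 − 151.88573 = 1.3452230 u
E_B = 1.3452230 × 931.49 = 1253.06 MeV
Per nucleus in joules: 1253.06 MeV × 1.602e-13 J/MeV = 2.0074e-10 J
Per mole: 2.0074e-10 J × 6.022e23 mol⁻¹ = 1.2089e+14 J/mol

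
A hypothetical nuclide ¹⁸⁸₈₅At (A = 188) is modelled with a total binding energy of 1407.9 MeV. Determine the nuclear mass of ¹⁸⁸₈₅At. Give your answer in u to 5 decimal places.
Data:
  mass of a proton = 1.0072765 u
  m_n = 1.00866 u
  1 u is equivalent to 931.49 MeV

Mass defect = 1407.9 MeV / (931.49 MeV/u) = 1.5114494 u
Constituent mass = 85(1.0072765) + 103(1.00866) = 189.5104825 u
Nuclear mass = 189.5104825 − 1.5114494 = 187.9990331 u ≈ 187.99903 u (to 5 decimal places)

187.99903 u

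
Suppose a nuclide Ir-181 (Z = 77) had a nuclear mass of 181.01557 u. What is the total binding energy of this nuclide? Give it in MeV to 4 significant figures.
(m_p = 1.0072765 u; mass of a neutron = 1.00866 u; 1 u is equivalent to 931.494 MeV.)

The nucleus contains 77 protons and 181 − 77 = 104 neutrons.
Σm = 77·m_p + 104·m_n = 77.5602905 + 104.90064 = 182.4609305 u
The mass defect is 182.4609305 − 181.01557 = 1.4453605 u.
Binding energy = Δm·c² = 1.4453605 × 931.494 MeV/u = 1346.34 MeV

1346 MeV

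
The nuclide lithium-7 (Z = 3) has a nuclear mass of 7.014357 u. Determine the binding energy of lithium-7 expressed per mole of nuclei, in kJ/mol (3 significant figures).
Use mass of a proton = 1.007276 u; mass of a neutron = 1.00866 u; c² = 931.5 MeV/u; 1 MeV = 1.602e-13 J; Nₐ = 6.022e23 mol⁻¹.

Σm = 3·m_p + 4·m_n = 3.021828 + 4.03464 = 7.056468 u
Mass defect Δm = 7.056468 − 7.014357 = 0.042111 u
Binding energy = Δm·c² = 0.042111 × 931.5 MeV/u = 39.2264 MeV
Per nucleus in joules: 39.2264 MeV × 1.602e-13 J/MeV = 6.2841e-12 J
Per mole: 6.2841e-12 J × 6.022e23 mol⁻¹ = 3.7843e+12 J/mol

3.78e+09 kJ/mol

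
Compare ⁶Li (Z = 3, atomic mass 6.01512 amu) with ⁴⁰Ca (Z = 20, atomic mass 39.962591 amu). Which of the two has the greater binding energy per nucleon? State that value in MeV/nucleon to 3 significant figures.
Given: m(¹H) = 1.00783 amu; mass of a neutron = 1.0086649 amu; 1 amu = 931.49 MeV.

⁶Li: Σm = 3(1.00783) + 3(1.0086649) = 6.0494847 amu; Δm = 0.0343647 amu; E_B = 32.010 MeV; E_B/A = 5.335 MeV
⁴⁰Ca: Σm = 20(1.00783) + 20(1.0086649) = 40.3298980 amu; Δm = 0.3673070 amu; E_B = 342.14 MeV; E_B/A = 8.554 MeV
⁴⁰Ca has the higher binding energy per nucleon, so it is the more tightly bound nucleus.

⁴⁰Ca; 8.55 MeV/nucleon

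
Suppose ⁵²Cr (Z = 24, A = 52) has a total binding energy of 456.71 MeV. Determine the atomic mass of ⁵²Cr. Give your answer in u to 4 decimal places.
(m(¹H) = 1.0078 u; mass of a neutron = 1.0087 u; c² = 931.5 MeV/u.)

51.9405 u

Mass defect = 456.71 MeV / (931.5 MeV/u) = 0.490295 u
Constituent mass = 24(1.0078) + 28(1.0087) = 52.4308 u
Atomic mass = 52.4308 − 0.490295 = 51.940505 u ≈ 51.9405 u (to 4 decimal places)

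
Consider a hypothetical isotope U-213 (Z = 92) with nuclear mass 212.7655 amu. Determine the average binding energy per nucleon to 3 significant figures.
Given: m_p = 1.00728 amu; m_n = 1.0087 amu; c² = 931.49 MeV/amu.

Z = 92, so N = A − Z = 213 − 92 = 121.
Total constituent mass: 92 × 1.00728 + 121 × 1.0087 = 214.72246 amu
Δm = 214.72246 − 212.7655 = 1.95696 amu
E_B = 1.95696 × 931.49 = 1822.89 MeV
BE/A = 1822.89 MeV / 213 = 8.558 MeV/nucleon

8.56 MeV/nucleon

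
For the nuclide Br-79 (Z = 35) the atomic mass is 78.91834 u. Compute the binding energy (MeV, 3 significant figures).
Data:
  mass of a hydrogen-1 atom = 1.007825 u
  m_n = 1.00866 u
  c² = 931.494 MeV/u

Σm = 35·m(¹H) + 44·m_n = 35.273875 + 44.38104 = 79.654915 u
Δm = 79.654915 − 78.91834 = 0.736575 u
Converting to energy: 0.736575 u × 931.494 MeV/u = 686.115 MeV

686 MeV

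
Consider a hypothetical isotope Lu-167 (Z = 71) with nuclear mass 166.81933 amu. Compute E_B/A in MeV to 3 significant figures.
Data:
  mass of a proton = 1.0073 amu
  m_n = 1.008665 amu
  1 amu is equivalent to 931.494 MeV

8.54 MeV/nucleon

With 71 protons and 96 neutrons (A = 167):
Total constituent mass: 71 × 1.0073 + 96 × 1.008665 = 168.350140 amu
Δm = 168.350140 − 166.81933 = 1.530810 amu
Converting to energy: 1.530810 amu × 931.494 MeV/amu = 1425.94 MeV
Per nucleon: 1425.94 / 167 = 8.539 MeV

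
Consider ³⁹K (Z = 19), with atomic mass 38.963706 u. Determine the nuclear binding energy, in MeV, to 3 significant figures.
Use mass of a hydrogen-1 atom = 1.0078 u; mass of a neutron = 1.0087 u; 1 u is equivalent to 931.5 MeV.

Total constituent mass: 19 × 1.0078 + 20 × 1.0087 = 39.3222 u
Δm = 39.3222 − 38.963706 = 0.358494 u
Converting to energy: 0.358494 u × 931.5 MeV/u = 333.937 MeV

334 MeV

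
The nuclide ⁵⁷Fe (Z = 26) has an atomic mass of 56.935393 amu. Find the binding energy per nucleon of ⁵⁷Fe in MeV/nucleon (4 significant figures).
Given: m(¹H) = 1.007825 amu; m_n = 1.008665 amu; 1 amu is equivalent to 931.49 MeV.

8.770 MeV/nucleon

Z = 26, so N = A − Z = 57 − 26 = 31.
Σm = 26·m(¹H) + 31·m_n = 26.203450 + 31.268615 = 57.472065 amu
Mass defect Δm = 57.472065 − 56.935393 = 0.536672 amu
E_B = 0.536672 × 931.49 = 499.905 MeV
BE/A = 499.905 MeV / 57 = 8.770 MeV/nucleon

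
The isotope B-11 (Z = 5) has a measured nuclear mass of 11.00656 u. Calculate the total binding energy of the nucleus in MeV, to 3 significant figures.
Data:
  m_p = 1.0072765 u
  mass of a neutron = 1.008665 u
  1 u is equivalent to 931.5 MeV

With 5 protons and 6 neutrons (A = 11):
Mass of separated nucleons = 5(1.0072765) + 6(1.008665) = 5.0363825 + 6.051990 = 11.0883725 u
Mass defect Δm = 11.0883725 − 11.00656 = 0.0818125 u
Converting to energy: 0.0818125 u × 931.5 MeV/u = 76.2083 MeV

76.2 MeV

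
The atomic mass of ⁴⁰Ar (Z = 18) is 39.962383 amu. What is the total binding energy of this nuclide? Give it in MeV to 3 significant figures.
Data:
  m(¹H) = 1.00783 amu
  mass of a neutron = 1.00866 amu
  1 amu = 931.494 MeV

Z = 18, so N = A − Z = 40 − 18 = 22.
Σm = 18·m(¹H) + 22·m_n = 18.14094 + 22.19052 = 40.33146 amu
Mass defect Δm = 40.33146 − 39.962383 = 0.369077 amu
Binding energy = Δm·c² = 0.369077 × 931.494 MeV/amu = 343.793 MeV

344 MeV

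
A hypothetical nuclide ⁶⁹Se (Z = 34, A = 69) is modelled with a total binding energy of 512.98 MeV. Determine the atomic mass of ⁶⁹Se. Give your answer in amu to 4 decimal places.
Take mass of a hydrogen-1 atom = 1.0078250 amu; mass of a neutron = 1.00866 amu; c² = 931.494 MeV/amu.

69.0184 amu

Mass defect = 512.98 MeV / (931.494 MeV/amu) = 0.550707 amu
Constituent mass = 34(1.0078250) + 35(1.00866) = 69.5691500 amu
Atomic mass = 69.5691500 − 0.550707 = 69.0184430 amu ≈ 69.0184 amu (to 4 decimal places)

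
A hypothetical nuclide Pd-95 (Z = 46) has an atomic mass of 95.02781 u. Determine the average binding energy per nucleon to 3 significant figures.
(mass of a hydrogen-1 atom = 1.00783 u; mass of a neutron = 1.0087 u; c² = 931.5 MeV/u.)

7.44 MeV/nucleon

Total constituent mass: 46 × 1.00783 + 49 × 1.0087 = 95.78648 u
The mass defect is 95.78648 − 95.02781 = 0.75867 u.
Binding energy = Δm·c² = 0.75867 × 931.5 MeV/u = 706.701 MeV
Per nucleon: 706.701 / 95 = 7.439 MeV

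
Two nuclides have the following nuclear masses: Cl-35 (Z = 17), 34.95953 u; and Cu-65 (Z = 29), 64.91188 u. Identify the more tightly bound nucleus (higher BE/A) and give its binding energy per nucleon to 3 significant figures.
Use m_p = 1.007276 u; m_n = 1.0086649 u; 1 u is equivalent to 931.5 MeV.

Cl-35: Σm = 17(1.007276) + 18(1.0086649) = 35.2796602 u; Δm = 0.3201302 u; E_B = 298.20 MeV; E_B/A = 8.520 MeV
Cu-65: Σm = 29(1.007276) + 36(1.0086649) = 65.5229404 u; Δm = 0.6110604 u; E_B = 569.20 MeV; E_B/A = 8.757 MeV
Cu-65 has the higher binding energy per nucleon, so it is the more tightly bound nucleus.

Cu-65; 8.76 MeV/nucleon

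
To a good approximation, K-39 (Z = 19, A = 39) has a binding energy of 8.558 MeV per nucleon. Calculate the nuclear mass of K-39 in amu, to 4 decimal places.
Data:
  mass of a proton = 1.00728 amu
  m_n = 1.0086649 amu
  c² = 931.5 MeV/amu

Total binding energy = 39 × 8.558 = 333.762 MeV
Mass defect = 333.762 MeV / (931.5 MeV/amu) = 0.358306 amu
Constituent mass = 19(1.00728) + 20(1.0086649) = 39.3116180 amu
Nuclear mass = 39.3116180 − 0.358306 = 38.9533120 amu ≈ 38.9533 amu (to 4 decimal places)

38.9533 amu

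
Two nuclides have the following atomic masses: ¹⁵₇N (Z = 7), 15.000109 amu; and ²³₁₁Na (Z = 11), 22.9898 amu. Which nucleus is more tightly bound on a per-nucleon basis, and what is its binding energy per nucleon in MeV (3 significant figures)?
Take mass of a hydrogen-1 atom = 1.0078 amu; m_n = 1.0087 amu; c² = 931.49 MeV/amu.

¹⁵₇N: Σm = 7(1.0078) + 8(1.0087) = 15.1242 amu; Δm = 0.124091 amu; E_B = 115.59 MeV; E_B/A = 7.706 MeV
²³₁₁Na: Σm = 11(1.0078) + 12(1.0087) = 23.1902 amu; Δm = 0.2004 amu; E_B = 186.67 MeV; E_B/A = 8.116 MeV
²³₁₁Na has the higher binding energy per nucleon, so it is the more tightly bound nucleus.

²³₁₁Na; 8.12 MeV/nucleon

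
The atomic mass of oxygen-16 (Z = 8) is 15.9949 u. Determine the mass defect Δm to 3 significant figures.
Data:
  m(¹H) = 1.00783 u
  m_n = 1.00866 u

0.137 u

The nucleus contains 8 protons and 16 − 8 = 8 neutrons.
Σm = 8·m(¹H) + 8·m_n = 8.06264 + 8.06928 = 16.13192 u
Mass defect Δm = 16.13192 − 15.9949 = 0.13702 u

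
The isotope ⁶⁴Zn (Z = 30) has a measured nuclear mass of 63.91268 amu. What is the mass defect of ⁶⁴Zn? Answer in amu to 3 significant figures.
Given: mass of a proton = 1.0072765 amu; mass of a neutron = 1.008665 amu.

0.600 amu

Mass of separated nucleons = 30(1.0072765) + 34(1.008665) = 30.2182950 + 34.294610 = 64.5129050 amu
The mass defect is 64.5129050 − 63.91268 = 0.6002250 amu.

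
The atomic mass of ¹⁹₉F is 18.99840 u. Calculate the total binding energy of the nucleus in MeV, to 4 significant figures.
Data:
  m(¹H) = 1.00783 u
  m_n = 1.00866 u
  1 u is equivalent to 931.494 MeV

147.8 MeV

Σm = 9·m(¹H) + 10·m_n = 9.07047 + 10.08660 = 19.15707 u
The mass defect is 19.15707 − 18.99840 = 0.15867 u.
Converting to energy: 0.15867 u × 931.494 MeV/u = 147.800 MeV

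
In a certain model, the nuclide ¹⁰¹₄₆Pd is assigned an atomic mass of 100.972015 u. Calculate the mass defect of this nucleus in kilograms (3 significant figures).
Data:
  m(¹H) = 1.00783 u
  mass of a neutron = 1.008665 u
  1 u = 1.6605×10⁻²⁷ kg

Z = 46, so N = A − Z = 101 − 46 = 55.
Σm = 46·m(¹H) + 55·m_n = 46.36018 + 55.476575 = 101.836755 u
Δm = 101.836755 − 100.972015 = 0.864740 u
In SI units: 0.864740 u × 1.6605×10⁻²⁷ kg/u = 1.4359e-27 kg

1.44e-27 kg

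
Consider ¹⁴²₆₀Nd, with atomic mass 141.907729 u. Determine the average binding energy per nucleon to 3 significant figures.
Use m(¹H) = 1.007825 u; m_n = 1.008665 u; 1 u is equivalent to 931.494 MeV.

8.35 MeV/nucleon

Z = 60, so N = A − Z = 142 − 60 = 82.
Total constituent mass: 60 × 1.007825 + 82 × 1.008665 = 143.180030 u
The mass defect is 143.180030 − 141.907729 = 1.272301 u.
Binding energy = Δm·c² = 1.272301 × 931.494 MeV/u = 1185.14 MeV
BE/A = 1185.14 MeV / 142 = 8.346 MeV/nucleon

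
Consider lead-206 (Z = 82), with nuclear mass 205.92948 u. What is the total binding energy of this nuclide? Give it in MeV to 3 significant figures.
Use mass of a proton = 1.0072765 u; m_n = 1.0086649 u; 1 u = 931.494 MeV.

1620 MeV

The nucleus contains 82 protons and 206 − 82 = 124 neutrons.
Σm = 82·m_p + 124·m_n = 82.5966730 + 125.0744476 = 207.6711206 u
Δm = 207.6711206 − 205.92948 = 1.7416406 u
Converting to energy: 1.7416406 u × 931.494 MeV/u = 1622.33 MeV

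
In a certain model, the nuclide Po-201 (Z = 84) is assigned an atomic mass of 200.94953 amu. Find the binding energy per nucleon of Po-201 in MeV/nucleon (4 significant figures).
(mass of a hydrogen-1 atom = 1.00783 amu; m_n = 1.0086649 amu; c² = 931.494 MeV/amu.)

7.980 MeV/nucleon

Z = 84, so N = A − Z = 201 − 84 = 117.
Σm = 84·m(¹H) + 117·m_n = 84.65772 + 118.0137933 = 202.6715133 amu
The mass defect is 202.6715133 − 200.94953 = 1.7219833 amu.
Binding energy = Δm·c² = 1.7219833 × 931.494 MeV/amu = 1604.02 MeV
BE/A = 1604.02 MeV / 201 = 7.980 MeV/nucleon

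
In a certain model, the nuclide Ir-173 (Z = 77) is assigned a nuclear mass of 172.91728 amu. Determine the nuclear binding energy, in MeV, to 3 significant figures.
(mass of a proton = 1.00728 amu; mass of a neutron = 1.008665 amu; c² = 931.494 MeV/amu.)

Mass of separated nucleons = 77(1.00728) + 96(1.008665) = 77.56056 + 96.831840 = 174.392400 amu
Mass defect Δm = 174.392400 − 172.91728 = 1.475120 amu
Converting to energy: 1.475120 amu × 931.494 MeV/amu = 1374.07 MeV

1370 MeV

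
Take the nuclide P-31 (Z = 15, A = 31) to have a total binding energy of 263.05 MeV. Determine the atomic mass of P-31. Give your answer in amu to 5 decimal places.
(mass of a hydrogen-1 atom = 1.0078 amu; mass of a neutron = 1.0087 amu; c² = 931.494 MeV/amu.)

Mass defect = 263.05 MeV / (931.494 MeV/amu) = 0.2823958 amu
Constituent mass = 15(1.0078) + 16(1.0087) = 31.2562 amu
Atomic mass = 31.2562 − 0.2823958 = 30.9738042 amu ≈ 30.97380 amu (to 5 decimal places)

30.97380 amu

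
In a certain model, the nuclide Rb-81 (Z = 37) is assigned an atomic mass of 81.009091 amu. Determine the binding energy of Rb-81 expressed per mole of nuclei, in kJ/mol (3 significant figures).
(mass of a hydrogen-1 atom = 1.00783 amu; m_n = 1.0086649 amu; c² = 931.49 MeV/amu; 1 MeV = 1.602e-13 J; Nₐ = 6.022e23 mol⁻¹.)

5.95e+10 kJ/mol

Mass of separated nucleons = 37(1.00783) + 44(1.0086649) = 37.28971 + 44.3812556 = 81.6709656 amu
The mass defect is 81.6709656 − 81.009091 = 0.6618746 amu.
E_B = 0.6618746 × 931.49 = 616.530 MeV
Per nucleus in joules: 616.530 MeV × 1.602e-13 J/MeV = 9.8768e-11 J
Per mole: 9.8768e-11 J × 6.022e23 mol⁻¹ = 5.9478e+13 J/mol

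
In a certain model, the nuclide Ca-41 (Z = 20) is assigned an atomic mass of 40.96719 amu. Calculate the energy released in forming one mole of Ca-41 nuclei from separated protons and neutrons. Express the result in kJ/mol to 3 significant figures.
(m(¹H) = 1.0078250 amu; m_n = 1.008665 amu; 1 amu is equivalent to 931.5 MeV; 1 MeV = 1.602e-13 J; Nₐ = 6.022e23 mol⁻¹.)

Σm = 20·m(¹H) + 21·m_n = 20.1565000 + 21.181965 = 41.3384650 amu
The mass defect is 41.3384650 − 40.96719 = 0.3712750 amu.
E_B = 0.3712750 × 931.5 = 345.843 MeV
Per nucleus in joules: 345.843 MeV × 1.602e-13 J/MeV = 5.5404e-11 J
Per mole: 5.5404e-11 J × 6.022e23 mol⁻¹ = 3.3364e+13 J/mol

3.34e+10 kJ/mol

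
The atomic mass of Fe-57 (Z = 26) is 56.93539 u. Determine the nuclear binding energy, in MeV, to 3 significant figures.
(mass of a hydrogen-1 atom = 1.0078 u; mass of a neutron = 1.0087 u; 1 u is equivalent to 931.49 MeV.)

Σm = 26·m(¹H) + 31·m_n = 26.2028 + 31.2697 = 57.4725 u
The mass defect is 57.4725 − 56.93539 = 0.53711 u.
Converting to energy: 0.53711 u × 931.49 MeV/u = 500.313 MeV

500 MeV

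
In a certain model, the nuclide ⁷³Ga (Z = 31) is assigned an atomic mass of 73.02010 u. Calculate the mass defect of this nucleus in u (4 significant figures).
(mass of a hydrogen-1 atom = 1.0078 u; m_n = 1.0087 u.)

Σm = 31·m(¹H) + 42·m_n = 31.2418 + 42.3654 = 73.6072 u
The mass defect is 73.6072 − 73.02010 = 0.58710 u.

0.5871 u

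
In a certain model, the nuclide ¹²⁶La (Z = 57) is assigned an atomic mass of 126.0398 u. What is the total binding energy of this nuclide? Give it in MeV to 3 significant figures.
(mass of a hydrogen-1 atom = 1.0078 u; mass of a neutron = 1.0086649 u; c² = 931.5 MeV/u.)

934 MeV

Σm = 57·m(¹H) + 69·m_n = 57.4446 + 69.5978781 = 127.0424781 u
The mass defect is 127.0424781 − 126.0398 = 1.0026781 u.
Converting to energy: 1.0026781 u × 931.5 MeV/u = 933.995 MeV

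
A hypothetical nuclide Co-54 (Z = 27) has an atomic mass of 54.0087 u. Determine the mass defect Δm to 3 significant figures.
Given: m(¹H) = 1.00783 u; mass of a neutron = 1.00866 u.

0.437 u

Total constituent mass: 27 × 1.00783 + 27 × 1.00866 = 54.44523 u
Δm = 54.44523 − 54.0087 = 0.43653 u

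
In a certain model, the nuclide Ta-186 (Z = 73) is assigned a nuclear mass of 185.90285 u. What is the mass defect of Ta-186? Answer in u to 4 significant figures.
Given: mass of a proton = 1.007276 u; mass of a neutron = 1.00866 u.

1.607 u

Total constituent mass: 73 × 1.007276 + 113 × 1.00866 = 187.509728 u
The mass defect is 187.509728 − 185.90285 = 1.606878 u.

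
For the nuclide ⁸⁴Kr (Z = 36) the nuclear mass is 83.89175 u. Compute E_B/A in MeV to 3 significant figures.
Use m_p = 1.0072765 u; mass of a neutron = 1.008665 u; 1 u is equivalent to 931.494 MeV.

The nucleus contains 36 protons and 84 − 36 = 48 neutrons.
Mass of separated nucleons = 36(1.0072765) + 48(1.008665) = 36.2619540 + 48.415920 = 84.6778740 u
Δm = 84.6778740 − 83.89175 = 0.7861240 u
Converting to energy: 0.7861240 u × 931.494 MeV/u = 732.2698 MeV
Dividing by A = 84 gives 8.717 MeV per nucleon.

8.72 MeV/nucleon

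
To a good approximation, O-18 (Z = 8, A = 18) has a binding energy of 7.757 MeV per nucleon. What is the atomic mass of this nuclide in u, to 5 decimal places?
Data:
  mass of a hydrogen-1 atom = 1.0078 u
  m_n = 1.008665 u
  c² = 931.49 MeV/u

Total binding energy = 18 × 7.757 = 139.626 MeV
Mass defect = 139.626 MeV / (931.49 MeV/u) = 0.1498953 u
Constituent mass = 8(1.0078) + 10(1.008665) = 18.149050 u
Atomic mass = 18.149050 − 0.1498953 = 17.9991547 u ≈ 17.99915 u (to 5 decimal places)

17.99915 u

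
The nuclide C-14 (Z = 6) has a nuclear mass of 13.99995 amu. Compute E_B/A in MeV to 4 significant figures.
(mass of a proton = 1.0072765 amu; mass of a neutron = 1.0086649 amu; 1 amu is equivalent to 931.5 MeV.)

With 6 protons and 8 neutrons (A = 14):
Σm = 6·m_p + 8·m_n = 6.0436590 + 8.0693192 = 14.1129782 amu
Δm = 14.1129782 − 13.99995 = 0.1130282 amu
E_B = 0.1130282 × 931.5 = 105.286 MeV
BE/A = 105.286 MeV / 14 = 7.520 MeV/nucleon

7.520 MeV/nucleon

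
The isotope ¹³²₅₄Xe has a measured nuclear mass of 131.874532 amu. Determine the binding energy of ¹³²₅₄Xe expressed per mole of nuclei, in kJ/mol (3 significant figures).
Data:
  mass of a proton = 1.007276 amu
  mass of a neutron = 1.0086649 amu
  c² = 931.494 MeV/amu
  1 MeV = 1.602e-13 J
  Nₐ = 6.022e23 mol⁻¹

Mass of separated nucleons = 54(1.007276) + 78(1.0086649) = 54.392904 + 78.6758622 = 133.0687662 amu
Mass defect Δm = 133.0687662 − 131.874532 = 1.1942342 amu
E_B = 1.1942342 × 931.494 = 1112.42 MeV
Per nucleus in joules: 1112.42 MeV × 1.602e-13 J/MeV = 1.7821e-10 J
Per mole: 1.7821e-10 J × 6.022e23 mol⁻¹ = 1.0732e+14 J/mol

1.07e+11 kJ/mol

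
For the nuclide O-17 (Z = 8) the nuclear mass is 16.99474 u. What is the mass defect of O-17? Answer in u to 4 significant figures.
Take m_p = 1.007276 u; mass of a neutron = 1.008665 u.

0.1415 u

Total constituent mass: 8 × 1.007276 + 9 × 1.008665 = 17.136193 u
The mass defect is 17.136193 − 16.99474 = 0.141453 u.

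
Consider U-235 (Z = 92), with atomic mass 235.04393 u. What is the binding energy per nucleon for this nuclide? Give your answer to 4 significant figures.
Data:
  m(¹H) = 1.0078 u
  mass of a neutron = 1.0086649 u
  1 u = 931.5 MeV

Z = 92, so N = A − Z = 235 − 92 = 143.
Total constituent mass: 92 × 1.0078 + 143 × 1.0086649 = 236.9566807 u
The mass defect is 236.9566807 − 235.04393 = 1.9127507 u.
E_B = 1.9127507 × 931.5 = 1781.73 MeV
Per nucleon: 1781.73 / 235 = 7.582 MeV

7.582 MeV/nucleon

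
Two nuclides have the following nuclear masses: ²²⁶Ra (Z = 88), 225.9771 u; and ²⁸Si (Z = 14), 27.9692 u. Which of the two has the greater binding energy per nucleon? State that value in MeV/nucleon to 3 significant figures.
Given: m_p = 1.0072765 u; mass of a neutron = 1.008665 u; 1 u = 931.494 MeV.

²⁸Si; 8.45 MeV/nucleon

²²⁶Ra: Σm = 88(1.0072765) + 138(1.008665) = 227.8361020 u; Δm = 1.8590020 u; E_B = 1731.6 MeV; E_B/A = 7.662 MeV
²⁸Si: Σm = 14(1.0072765) + 14(1.008665) = 28.2231810 u; Δm = 0.2539810 u; E_B = 236.58 MeV; E_B/A = 8.449 MeV
²⁸Si has the higher binding energy per nucleon, so it is the more tightly bound nucleus.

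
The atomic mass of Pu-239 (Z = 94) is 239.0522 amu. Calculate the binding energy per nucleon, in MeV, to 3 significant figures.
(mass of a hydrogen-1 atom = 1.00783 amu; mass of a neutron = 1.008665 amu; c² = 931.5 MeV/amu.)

7.56 MeV/nucleon

Total constituent mass: 94 × 1.00783 + 145 × 1.008665 = 240.992445 amu
The mass defect is 240.992445 − 239.0522 = 1.940245 amu.
Binding energy = Δm·c² = 1.940245 × 931.5 MeV/amu = 1807.34 MeV
Per nucleon: 1807.34 / 239 = 7.562 MeV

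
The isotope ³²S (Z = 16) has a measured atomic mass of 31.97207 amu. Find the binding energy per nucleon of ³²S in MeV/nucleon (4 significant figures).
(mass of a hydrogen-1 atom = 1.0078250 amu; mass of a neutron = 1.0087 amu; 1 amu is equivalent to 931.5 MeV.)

With 16 protons and 16 neutrons (A = 32):
Mass of separated nucleons = 16(1.0078250) + 16(1.0087) = 16.1252000 + 16.1392 = 32.2644000 amu
Δm = 32.2644000 − 31.97207 = 0.2923300 amu
Converting to energy: 0.2923300 amu × 931.5 MeV/amu = 272.305 MeV
BE/A = 272.305 MeV / 32 = 8.510 MeV/nucleon

8.510 MeV/nucleon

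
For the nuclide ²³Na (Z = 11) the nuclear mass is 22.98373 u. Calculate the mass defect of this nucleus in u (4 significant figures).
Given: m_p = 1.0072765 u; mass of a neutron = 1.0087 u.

The nucleus contains 11 protons and 23 − 11 = 12 neutrons.
Mass of separated nucleons = 11(1.0072765) + 12(1.0087) = 11.0800415 + 12.1044 = 23.1844415 u
The mass defect is 23.1844415 − 22.98373 = 0.2007115 u.

0.2007 u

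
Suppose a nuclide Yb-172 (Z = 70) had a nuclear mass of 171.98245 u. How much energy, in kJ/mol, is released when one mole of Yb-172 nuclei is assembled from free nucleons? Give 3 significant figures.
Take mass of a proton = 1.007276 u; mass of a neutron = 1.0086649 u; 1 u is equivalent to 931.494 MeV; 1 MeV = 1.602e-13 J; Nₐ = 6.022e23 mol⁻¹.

Mass of separated nucleons = 70(1.007276) + 102(1.0086649) = 70.509320 + 102.8838198 = 173.3931398 u
The mass defect is 173.3931398 − 171.98245 = 1.4106898 u.
E_B = 1.4106898 × 931.494 = 1314.05 MeV
Per nucleus in joules: 1314.05 MeV × 1.602e-13 J/MeV = 2.1051e-10 J
Per mole: 2.1051e-10 J × 6.022e23 mol⁻¹ = 1.2677e+14 J/mol

1.27e+11 kJ/mol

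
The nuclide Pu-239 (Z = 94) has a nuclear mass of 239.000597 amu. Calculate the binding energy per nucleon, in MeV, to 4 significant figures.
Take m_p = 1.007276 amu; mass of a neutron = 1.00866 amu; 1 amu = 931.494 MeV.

7.557 MeV/nucleon

With 94 protons and 145 neutrons (A = 239):
Mass of separated nucleons = 94(1.007276) + 145(1.00866) = 94.683944 + 146.25570 = 240.939644 amu
The mass defect is 240.939644 − 239.000597 = 1.939047 amu.
Converting to energy: 1.939047 amu × 931.494 MeV/amu = 1806.21 MeV
Dividing by A = 239 gives 7.557 MeV per nucleon.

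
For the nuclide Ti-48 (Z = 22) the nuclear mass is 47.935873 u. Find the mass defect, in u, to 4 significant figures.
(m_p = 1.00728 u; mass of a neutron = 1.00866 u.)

0.4494 u

Total constituent mass: 22 × 1.00728 + 26 × 1.00866 = 48.38532 u
The mass defect is 48.38532 − 47.935873 = 0.449447 u.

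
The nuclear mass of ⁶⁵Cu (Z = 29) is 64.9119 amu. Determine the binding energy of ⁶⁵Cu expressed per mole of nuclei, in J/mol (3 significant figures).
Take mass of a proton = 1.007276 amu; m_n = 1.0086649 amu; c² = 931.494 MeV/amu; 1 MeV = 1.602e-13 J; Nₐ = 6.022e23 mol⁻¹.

With 29 protons and 36 neutrons (A = 65):
Total constituent mass: 29 × 1.007276 + 36 × 1.0086649 = 65.5229404 amu
The mass defect is 65.5229404 − 64.9119 = 0.6110404 amu.
Binding energy = Δm·c² = 0.6110404 × 931.494 MeV/amu = 569.180 MeV
Per nucleus in joules: 569.180 MeV × 1.602e-13 J/MeV = 9.1183e-11 J
Per mole: 9.1183e-11 J × 6.022e23 mol⁻¹ = 5.4910e+13 J/mol

5.49e+13 J/mol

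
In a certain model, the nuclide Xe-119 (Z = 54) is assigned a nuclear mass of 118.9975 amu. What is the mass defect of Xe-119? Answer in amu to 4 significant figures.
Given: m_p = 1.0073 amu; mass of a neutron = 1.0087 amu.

Mass of separated nucleons = 54(1.0073) + 65(1.0087) = 54.3942 + 65.5655 = 119.9597 amu
Mass defect Δm = 119.9597 − 118.9975 = 0.9622 amu

0.9622 amu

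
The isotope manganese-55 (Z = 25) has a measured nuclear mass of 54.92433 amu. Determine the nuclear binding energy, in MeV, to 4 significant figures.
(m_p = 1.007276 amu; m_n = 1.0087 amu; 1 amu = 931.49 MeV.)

With 25 protons and 30 neutrons (A = 55):
Total constituent mass: 25 × 1.007276 + 30 × 1.0087 = 55.442900 amu
Δm = 55.442900 − 54.92433 = 0.518570 amu
Binding energy = Δm·c² = 0.518570 × 931.49 MeV/amu = 483.043 MeV

483.0 MeV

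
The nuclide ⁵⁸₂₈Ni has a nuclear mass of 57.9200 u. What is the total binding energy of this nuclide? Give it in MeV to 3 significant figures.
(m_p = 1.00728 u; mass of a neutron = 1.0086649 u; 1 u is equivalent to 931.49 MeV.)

507 MeV

Total constituent mass: 28 × 1.00728 + 30 × 1.0086649 = 58.4637870 u
The mass defect is 58.4637870 − 57.9200 = 0.5437870 u.
Binding energy = Δm·c² = 0.5437870 × 931.49 MeV/u = 506.532 MeV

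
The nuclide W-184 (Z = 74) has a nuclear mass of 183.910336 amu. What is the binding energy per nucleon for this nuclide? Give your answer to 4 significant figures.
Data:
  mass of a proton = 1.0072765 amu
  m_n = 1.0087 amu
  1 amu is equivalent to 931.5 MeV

8.025 MeV/nucleon

With 74 protons and 110 neutrons (A = 184):
Mass of separated nucleons = 74(1.0072765) + 110(1.0087) = 74.5384610 + 110.9570 = 185.4954610 amu
The mass defect is 185.4954610 − 183.910336 = 1.5851250 amu.
Binding energy = Δm·c² = 1.5851250 × 931.5 MeV/amu = 1476.54 MeV
Per nucleon: 1476.54 / 184 = 8.025 MeV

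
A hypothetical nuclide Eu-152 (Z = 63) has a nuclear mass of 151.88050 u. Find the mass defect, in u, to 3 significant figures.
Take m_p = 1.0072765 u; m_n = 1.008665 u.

Z = 63, so N = A − Z = 152 − 63 = 89.
Mass of separated nucleons = 63(1.0072765) + 89(1.008665) = 63.4584195 + 89.771185 = 153.2296045 u
Δm = 153.2296045 − 151.88050 = 1.3491045 u

1.35 u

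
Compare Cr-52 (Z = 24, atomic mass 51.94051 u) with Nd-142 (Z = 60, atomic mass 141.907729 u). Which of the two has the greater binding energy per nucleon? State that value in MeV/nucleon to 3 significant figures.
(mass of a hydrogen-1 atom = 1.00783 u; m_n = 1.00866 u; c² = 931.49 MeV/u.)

Cr-52; 8.78 MeV/nucleon

Cr-52: Σm = 24(1.00783) + 28(1.00866) = 52.43040 u; Δm = 0.48989 u; E_B = 456.33 MeV; E_B/A = 8.776 MeV
Nd-142: Σm = 60(1.00783) + 82(1.00866) = 143.17992 u; Δm = 1.272191 u; E_B = 1185.0 MeV; E_B/A = 8.345 MeV
Cr-52 has the higher binding energy per nucleon, so it is the more tightly bound nucleus.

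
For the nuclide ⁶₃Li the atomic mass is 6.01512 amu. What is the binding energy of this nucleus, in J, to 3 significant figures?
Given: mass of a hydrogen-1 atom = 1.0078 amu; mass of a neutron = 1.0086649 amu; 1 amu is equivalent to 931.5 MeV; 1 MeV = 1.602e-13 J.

Z = 3, so N = A − Z = 6 − 3 = 3.
Total constituent mass: 3 × 1.0078 + 3 × 1.0086649 = 6.0493947 amu
Mass defect Δm = 6.0493947 − 6.01512 = 0.0342747 amu
Binding energy = Δm·c² = 0.0342747 × 931.5 MeV/amu = 31.9269 MeV
In joules: 31.9269 MeV × 1.602e-13 J/MeV = 5.1147e-12 J

5.11e-12 J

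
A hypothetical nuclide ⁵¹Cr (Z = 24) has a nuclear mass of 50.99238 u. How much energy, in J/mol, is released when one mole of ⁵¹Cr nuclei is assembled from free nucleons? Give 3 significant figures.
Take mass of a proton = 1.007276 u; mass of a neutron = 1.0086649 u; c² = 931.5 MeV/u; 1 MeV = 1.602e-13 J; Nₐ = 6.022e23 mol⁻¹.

The nucleus contains 24 protons and 51 − 24 = 27 neutrons.
Mass of separated nucleons = 24(1.007276) + 27(1.0086649) = 24.174624 + 27.2339523 = 51.4085763 u
The mass defect is 51.4085763 − 50.99238 = 0.4161963 u.
Converting to energy: 0.4161963 u × 931.5 MeV/u = 387.687 MeV
Per nucleus in joules: 387.687 MeV × 1.602e-13 J/MeV = 6.2107e-11 J
Per mole: 6.2107e-11 J × 6.022e23 mol⁻¹ = 3.7401e+13 J/mol

3.74e+13 J/mol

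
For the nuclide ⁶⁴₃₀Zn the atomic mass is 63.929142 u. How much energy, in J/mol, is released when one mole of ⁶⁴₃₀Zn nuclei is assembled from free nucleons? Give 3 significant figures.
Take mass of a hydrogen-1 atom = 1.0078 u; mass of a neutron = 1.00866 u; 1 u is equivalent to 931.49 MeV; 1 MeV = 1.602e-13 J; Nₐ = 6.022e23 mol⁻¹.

5.39e+13 J/mol

With 30 protons and 34 neutrons (A = 64):
Mass of separated nucleons = 30(1.0078) + 34(1.00866) = 30.2340 + 34.29444 = 64.52844 u
The mass defect is 64.52844 − 63.929142 = 0.599298 u.
Binding energy = Δm·c² = 0.599298 × 931.49 MeV/u = 558.240 MeV
Per nucleus in joules: 558.240 MeV × 1.602e-13 J/MeV = 8.9430e-11 J
Per mole: 8.9430e-11 J × 6.022e23 mol⁻¹ = 5.3855e+13 J/mol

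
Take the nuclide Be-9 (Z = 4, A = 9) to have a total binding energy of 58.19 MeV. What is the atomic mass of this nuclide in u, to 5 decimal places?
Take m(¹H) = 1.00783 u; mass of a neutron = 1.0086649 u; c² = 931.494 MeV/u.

9.01217 u

Mass defect = 58.19 MeV / (931.494 MeV/u) = 0.06246954 u
Constituent mass = 4(1.00783) + 5(1.0086649) = 9.0746445 u
Atomic mass = 9.0746445 − 0.06246954 = 9.01217496 u ≈ 9.01217 u (to 5 decimal places)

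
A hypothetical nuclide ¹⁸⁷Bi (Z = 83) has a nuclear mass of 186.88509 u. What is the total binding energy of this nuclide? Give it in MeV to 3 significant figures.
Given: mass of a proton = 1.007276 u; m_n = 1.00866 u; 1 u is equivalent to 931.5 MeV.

1510 MeV

Σm = 83·m_p + 104·m_n = 83.603908 + 104.90064 = 188.504548 u
Δm = 188.504548 − 186.88509 = 1.619458 u
E_B = 1.619458 × 931.5 = 1508.53 MeV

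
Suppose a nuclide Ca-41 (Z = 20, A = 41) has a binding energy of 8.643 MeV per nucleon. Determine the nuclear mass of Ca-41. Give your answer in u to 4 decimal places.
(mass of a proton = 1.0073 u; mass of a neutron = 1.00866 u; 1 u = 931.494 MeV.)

Total binding energy = 41 × 8.643 = 354.363 MeV
Mass defect = 354.363 MeV / (931.494 MeV/u) = 0.380424 u
Constituent mass = 20(1.0073) + 21(1.00866) = 41.32786 u
Nuclear mass = 41.32786 − 0.380424 = 40.947436 u ≈ 40.9474 u (to 4 decimal places)

40.9474 u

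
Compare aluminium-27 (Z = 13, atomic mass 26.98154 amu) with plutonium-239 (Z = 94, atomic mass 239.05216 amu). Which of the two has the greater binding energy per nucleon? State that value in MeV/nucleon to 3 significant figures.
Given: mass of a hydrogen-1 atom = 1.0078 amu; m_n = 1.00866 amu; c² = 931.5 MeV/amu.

aluminium-27; 8.32 MeV/nucleon

aluminium-27: Σm = 13(1.0078) + 14(1.00866) = 27.22264 amu; Δm = 0.24110 amu; E_B = 224.58 MeV; E_B/A = 8.318 MeV
plutonium-239: Σm = 94(1.0078) + 145(1.00866) = 240.98890 amu; Δm = 1.93674 amu; E_B = 1804.07 MeV; E_B/A = 7.548 MeV
aluminium-27 has the higher binding energy per nucleon, so it is the more tightly bound nucleus.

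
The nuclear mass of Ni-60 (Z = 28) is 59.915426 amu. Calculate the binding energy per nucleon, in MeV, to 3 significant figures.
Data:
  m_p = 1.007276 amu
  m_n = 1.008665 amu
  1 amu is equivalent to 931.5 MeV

8.78 MeV/nucleon

The nucleus contains 28 protons and 60 − 28 = 32 neutrons.
Σm = 28·m_p + 32·m_n = 28.203728 + 32.277280 = 60.481008 amu
Δm = 60.481008 − 59.915426 = 0.565582 amu
E_B = 0.565582 × 931.5 = 526.840 MeV
BE/A = 526.840 MeV / 60 = 8.781 MeV/nucleon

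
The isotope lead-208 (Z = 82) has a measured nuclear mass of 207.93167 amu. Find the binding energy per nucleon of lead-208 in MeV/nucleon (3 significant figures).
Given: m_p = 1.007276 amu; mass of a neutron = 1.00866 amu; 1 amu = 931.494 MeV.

7.86 MeV/nucleon

Σm = 82·m_p + 126·m_n = 82.596632 + 127.09116 = 209.687792 amu
Mass defect Δm = 209.687792 − 207.93167 = 1.756122 amu
Binding energy = Δm·c² = 1.756122 × 931.494 MeV/amu = 1635.82 MeV
BE/A = 1635.82 MeV / 208 = 7.8645 MeV/nucleon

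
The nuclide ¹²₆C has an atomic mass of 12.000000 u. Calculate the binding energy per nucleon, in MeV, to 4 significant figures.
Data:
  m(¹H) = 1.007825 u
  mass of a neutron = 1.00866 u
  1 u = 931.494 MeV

The nucleus contains 6 protons and 12 − 6 = 6 neutrons.
Σm = 6·m(¹H) + 6·m_n = 6.046950 + 6.05196 = 12.098910 u
The mass defect is 12.098910 − 12.000000 = 0.098910 u.
Binding energy = Δm·c² = 0.098910 × 931.494 MeV/u = 92.1341 MeV
Per nucleon: 92.1341 / 12 = 7.678 MeV

7.678 MeV/nucleon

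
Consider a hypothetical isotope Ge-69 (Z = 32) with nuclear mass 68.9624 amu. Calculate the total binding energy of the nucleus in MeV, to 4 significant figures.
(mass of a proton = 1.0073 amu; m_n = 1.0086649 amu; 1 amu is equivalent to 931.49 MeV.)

With 32 protons and 37 neutrons (A = 69):
Total constituent mass: 32 × 1.0073 + 37 × 1.0086649 = 69.5542013 amu
The mass defect is 69.5542013 − 68.9624 = 0.5918013 amu.
Binding energy = Δm·c² = 0.5918013 × 931.49 MeV/amu = 551.257 MeV

551.3 MeV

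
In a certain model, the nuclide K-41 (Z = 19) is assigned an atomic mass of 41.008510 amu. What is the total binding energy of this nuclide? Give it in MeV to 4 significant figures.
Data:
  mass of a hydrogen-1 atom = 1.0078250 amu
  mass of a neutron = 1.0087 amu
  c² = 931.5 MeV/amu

Total constituent mass: 19 × 1.0078250 + 22 × 1.0087 = 41.3400750 amu
The mass defect is 41.3400750 − 41.008510 = 0.3315650 amu.
Binding energy = Δm·c² = 0.3315650 × 931.5 MeV/amu = 308.853 MeV

308.9 MeV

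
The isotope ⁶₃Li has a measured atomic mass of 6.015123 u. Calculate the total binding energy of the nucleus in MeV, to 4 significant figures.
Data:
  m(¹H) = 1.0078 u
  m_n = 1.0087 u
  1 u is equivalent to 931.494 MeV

Z = 3, so N = A − Z = 6 − 3 = 3.
Σm = 3·m(¹H) + 3·m_n = 3.0234 + 3.0261 = 6.0495 u
Δm = 6.0495 − 6.015123 = 0.034377 u
E_B = 0.034377 × 931.494 = 32.0220 MeV

32.02 MeV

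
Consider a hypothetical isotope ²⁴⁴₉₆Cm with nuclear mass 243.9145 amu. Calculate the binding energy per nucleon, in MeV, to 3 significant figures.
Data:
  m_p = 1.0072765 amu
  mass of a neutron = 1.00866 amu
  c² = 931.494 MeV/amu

The nucleus contains 96 protons and 244 − 96 = 148 neutrons.
Σm = 96·m_p + 148·m_n = 96.6985440 + 149.28168 = 245.9802240 amu
Δm = 245.9802240 − 243.9145 = 2.0657240 amu
Converting to energy: 2.0657240 amu × 931.494 MeV/amu = 1924.21 MeV
Per nucleon: 1924.21 / 244 = 7.886 MeV

7.89 MeV/nucleon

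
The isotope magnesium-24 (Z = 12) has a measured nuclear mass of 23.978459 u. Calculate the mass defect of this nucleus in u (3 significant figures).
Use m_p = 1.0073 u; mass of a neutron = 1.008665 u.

Σm = 12·m_p + 12·m_n = 12.0876 + 12.103980 = 24.191580 u
Δm = 24.191580 − 23.978459 = 0.213121 u

0.213 u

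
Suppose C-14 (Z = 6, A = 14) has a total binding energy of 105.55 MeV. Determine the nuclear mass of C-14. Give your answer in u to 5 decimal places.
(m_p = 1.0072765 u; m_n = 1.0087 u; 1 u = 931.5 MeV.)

Mass defect = 105.55 MeV / (931.5 MeV/u) = 0.1133119 u
Constituent mass = 6(1.0072765) + 8(1.0087) = 14.1132590 u
Nuclear mass = 14.1132590 − 0.1133119 = 13.9999471 u ≈ 13.99995 u (to 5 decimal places)

13.99995 u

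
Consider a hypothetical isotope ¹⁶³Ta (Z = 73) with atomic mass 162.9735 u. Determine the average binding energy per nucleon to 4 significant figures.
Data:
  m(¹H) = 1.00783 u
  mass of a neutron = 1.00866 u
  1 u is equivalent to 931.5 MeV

Mass of separated nucleons = 73(1.00783) + 90(1.00866) = 73.57159 + 90.77940 = 164.35099 u
The mass defect is 164.35099 − 162.9735 = 1.37749 u.
E_B = 1.37749 × 931.5 = 1283.13 MeV
Dividing by A = 163 gives 7.872 MeV per nucleon.

7.872 MeV/nucleon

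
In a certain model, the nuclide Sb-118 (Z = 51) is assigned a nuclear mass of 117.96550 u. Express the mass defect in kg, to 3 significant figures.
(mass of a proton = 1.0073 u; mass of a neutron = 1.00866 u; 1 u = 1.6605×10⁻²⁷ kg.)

1.64e-27 kg

With 51 protons and 67 neutrons (A = 118):
Mass of separated nucleons = 51(1.0073) + 67(1.00866) = 51.3723 + 67.58022 = 118.95252 u
The mass defect is 118.95252 − 117.96550 = 0.98702 u.
In SI units: 0.98702 u × 1.6605×10⁻²⁷ kg/u = 1.6389e-27 kg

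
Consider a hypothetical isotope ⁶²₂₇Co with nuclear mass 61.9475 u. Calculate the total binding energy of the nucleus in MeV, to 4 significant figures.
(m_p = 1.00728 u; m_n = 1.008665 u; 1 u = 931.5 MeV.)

Σm = 27·m_p + 35·m_n = 27.19656 + 35.303275 = 62.499835 u
The mass defect is 62.499835 − 61.9475 = 0.552335 u.
Converting to energy: 0.552335 u × 931.5 MeV/u = 514.500 MeV

514.5 MeV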